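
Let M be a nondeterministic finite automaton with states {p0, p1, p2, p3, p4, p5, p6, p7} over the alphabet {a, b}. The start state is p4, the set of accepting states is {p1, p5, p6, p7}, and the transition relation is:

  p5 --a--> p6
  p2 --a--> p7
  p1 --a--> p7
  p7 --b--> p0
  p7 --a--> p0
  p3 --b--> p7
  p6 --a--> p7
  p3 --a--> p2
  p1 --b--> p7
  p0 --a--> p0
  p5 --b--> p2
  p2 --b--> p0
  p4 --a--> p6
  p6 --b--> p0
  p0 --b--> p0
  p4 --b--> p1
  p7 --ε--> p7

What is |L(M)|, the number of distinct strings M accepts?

The useful subgraph on states {p1, p4, p6, p7} is acyclic, so L(M) is finite; the longest accepting path visits 3 useful states, giving maximum string length 2.
Counting accepting paths from p4 by length: 2 of length 1, 3 of length 2. Total 5.

5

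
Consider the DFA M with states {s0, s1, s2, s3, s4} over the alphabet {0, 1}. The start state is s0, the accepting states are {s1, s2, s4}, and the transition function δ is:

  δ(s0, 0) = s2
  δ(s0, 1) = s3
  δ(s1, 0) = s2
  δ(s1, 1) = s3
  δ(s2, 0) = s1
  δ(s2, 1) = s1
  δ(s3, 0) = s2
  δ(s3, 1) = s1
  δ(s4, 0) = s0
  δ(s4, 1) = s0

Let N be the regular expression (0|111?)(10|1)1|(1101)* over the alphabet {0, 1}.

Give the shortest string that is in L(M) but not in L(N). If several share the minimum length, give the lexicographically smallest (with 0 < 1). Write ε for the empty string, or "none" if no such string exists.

The string 0 is accepted by M but not by N.
No shorter string lies in the difference, and 0 is the lexicographically first length-1 string in L(M) \ L(N).

0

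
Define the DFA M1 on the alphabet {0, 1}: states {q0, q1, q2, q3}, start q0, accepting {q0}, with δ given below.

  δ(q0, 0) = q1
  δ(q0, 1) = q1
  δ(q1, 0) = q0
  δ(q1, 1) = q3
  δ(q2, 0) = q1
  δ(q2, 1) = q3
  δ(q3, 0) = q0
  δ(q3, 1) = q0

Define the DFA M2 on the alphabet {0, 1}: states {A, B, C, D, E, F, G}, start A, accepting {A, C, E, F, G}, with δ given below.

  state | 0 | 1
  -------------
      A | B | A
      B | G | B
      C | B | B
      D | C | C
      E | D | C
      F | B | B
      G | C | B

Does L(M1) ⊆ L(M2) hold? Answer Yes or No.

The string 10 is in L(M1) but not in L(M2).
So L(M1) ⊄ L(M2).

No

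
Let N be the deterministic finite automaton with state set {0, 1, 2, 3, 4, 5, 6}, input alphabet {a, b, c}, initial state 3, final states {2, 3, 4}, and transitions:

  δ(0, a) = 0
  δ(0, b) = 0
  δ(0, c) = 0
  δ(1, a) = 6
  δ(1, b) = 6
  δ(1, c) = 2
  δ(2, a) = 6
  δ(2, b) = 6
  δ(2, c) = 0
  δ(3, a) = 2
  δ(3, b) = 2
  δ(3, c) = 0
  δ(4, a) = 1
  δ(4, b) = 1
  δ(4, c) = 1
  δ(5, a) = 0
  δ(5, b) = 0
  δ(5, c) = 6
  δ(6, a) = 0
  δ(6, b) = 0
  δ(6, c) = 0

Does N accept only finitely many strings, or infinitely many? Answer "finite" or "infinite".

The useful states (reachable from 3 and able to reach an accepting state) are {2, 3}.
Restricted to these states the transition graph has no cycle, so every accepting path has bounded length and L is finite.

finite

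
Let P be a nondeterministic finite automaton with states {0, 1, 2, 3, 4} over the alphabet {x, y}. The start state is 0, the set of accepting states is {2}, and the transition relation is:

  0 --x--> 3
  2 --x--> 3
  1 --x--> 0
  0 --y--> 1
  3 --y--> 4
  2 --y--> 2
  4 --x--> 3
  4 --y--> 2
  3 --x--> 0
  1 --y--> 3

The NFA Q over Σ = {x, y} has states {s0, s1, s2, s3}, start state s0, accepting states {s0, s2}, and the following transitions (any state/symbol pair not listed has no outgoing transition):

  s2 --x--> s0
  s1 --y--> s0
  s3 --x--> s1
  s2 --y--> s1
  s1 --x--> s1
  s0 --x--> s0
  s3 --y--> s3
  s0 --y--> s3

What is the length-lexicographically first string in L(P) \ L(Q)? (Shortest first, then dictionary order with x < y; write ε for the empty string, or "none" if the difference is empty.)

xyy

The string xyy is accepted by P but not by Q.
No shorter string lies in the difference, and xyy is the lexicographically first length-3 string in L(P) \ L(Q).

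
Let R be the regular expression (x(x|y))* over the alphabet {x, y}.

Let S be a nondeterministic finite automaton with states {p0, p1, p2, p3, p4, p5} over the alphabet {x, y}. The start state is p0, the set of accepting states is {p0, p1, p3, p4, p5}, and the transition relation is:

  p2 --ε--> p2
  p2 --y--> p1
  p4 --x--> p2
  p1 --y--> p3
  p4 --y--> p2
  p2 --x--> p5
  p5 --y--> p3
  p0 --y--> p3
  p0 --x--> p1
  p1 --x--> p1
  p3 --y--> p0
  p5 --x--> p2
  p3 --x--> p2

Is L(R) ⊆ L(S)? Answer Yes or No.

Converting the expression R to a DFA (subset construction, then merging equivalent states) gives the minimal DFA with states {r0, r1, r2}, start state r0, accepting states {r0} and transitions r0: x→r1, y→r2; r1: x→r0, y→r0; r2: x→r2, y→r2.
Exploring the product automaton R × S from the start pair (r0, p0), following both machines on each input symbol, reaches 11 state pairs: (r0, p0), (r1, p1), (r2, p3), (r0, p1), (r0, p3), (r2, p2), (r2, p0), (r1, p2), (r2, p5), (r2, p1), (r0, p5).
R accepts in {r0} and S accepts in {p0, p1, p3, p4, p5}. The reachable pairs whose R-component is accepting are (r0, p0), (r0, p1), (r0, p3), (r0, p5); in each of them the S-component is accepting too, so the product for L(R) \ L(S) (R-component accepting, S-component rejecting) has no reachable accepting pair and the difference is empty.
Hence every string in L(R) is also in L(S).

Yes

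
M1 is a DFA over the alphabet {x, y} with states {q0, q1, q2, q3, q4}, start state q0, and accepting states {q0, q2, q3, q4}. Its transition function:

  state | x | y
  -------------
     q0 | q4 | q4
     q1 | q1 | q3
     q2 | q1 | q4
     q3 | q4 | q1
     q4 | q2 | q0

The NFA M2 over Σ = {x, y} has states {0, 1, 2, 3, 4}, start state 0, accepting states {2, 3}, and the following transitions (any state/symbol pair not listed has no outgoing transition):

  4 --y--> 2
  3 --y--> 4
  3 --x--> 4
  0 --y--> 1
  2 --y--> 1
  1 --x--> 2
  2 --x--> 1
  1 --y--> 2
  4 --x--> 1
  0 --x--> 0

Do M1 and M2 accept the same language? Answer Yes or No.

The empty string ε is accepted by M1 but rejected by M2.
So L(M1) ≠ L(M2).

No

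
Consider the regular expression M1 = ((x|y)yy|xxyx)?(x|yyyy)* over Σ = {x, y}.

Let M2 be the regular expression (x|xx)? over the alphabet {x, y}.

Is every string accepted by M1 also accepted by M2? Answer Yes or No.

No

The string xxx is in L(M1) but not in L(M2).
So L(M1) ⊄ L(M2).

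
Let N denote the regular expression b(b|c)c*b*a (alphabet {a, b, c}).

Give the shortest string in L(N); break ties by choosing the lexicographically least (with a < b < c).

bba

By inspection of the expression, no string of length less than 3 matches, and bba is the lexicographically first match of length 3.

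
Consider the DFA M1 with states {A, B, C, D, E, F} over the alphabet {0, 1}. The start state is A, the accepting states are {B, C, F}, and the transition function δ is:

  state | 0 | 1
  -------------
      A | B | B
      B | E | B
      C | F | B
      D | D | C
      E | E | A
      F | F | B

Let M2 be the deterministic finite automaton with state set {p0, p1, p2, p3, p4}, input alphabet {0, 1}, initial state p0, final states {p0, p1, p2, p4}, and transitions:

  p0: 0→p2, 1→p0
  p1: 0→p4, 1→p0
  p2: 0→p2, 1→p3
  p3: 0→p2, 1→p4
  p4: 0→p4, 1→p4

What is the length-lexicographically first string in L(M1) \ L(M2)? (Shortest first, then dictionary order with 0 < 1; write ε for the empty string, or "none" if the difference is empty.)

The string 01 is accepted by M1 but not by M2.
No shorter string lies in the difference, and 01 is the lexicographically first length-2 string in L(M1) \ L(M2).

01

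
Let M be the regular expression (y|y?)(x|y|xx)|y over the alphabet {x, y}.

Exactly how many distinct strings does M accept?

The expression has no Kleene star, so L(M) is finite. Expanding the alternatives gives {x, y, xx, yx, yy, yxx}.
That is 2 of length 1, 3 of length 2, 1 of length 3: 6 strings in all.

6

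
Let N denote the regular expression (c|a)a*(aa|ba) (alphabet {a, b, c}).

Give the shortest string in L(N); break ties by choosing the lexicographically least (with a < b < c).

By inspection of the expression, no string of length less than 3 matches, and aaa is the lexicographically first match of length 3.

aaa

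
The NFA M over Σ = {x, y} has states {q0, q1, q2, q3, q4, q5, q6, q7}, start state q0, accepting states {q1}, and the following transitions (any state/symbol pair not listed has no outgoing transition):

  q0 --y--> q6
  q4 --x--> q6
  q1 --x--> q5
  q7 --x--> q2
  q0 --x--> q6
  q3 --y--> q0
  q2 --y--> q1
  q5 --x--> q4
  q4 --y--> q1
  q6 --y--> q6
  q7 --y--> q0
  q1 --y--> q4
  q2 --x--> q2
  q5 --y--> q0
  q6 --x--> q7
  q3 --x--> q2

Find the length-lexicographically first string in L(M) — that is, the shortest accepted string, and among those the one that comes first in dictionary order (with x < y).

A breadth-first search from q0 reaches an accepting state first via the path q0 → q6 → q7 → q2 → q1 on input xxxy.
No string of length < 4 is accepted (BFS exhausts all shorter strings without reaching an accepting state), and xxxy is the lexicographically least accepting string of length 4.

xxxy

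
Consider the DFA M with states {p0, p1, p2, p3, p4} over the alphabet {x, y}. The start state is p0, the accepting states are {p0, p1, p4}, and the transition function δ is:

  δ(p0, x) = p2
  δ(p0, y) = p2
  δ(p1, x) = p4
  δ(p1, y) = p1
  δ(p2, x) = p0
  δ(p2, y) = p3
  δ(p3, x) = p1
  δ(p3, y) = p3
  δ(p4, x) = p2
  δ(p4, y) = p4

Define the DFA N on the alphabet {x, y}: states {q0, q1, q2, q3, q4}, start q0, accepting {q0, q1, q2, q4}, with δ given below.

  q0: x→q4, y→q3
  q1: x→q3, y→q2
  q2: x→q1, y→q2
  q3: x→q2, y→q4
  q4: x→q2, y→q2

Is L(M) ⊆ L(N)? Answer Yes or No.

No

The string xxxx is in L(M) but not in L(N).
So L(M) ⊄ L(N).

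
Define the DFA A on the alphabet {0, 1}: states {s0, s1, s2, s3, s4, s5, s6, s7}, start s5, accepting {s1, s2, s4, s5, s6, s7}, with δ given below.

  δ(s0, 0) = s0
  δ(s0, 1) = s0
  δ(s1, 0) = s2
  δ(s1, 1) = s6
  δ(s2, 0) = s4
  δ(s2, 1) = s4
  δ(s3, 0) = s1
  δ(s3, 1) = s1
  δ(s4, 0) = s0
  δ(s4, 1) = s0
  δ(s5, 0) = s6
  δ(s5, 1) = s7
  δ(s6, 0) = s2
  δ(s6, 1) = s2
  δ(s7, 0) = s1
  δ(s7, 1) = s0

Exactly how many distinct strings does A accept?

The useful subgraph on states {s1, s2, s4, s5, s6, s7} is acyclic, so L(A) is finite; the longest accepting path visits 6 useful states, giving maximum string length 5.
Counting accepting paths from s5 by length: 1 of length 0, 2 of length 1, 3 of length 2, 6 of length 3, 4 of length 4, 4 of length 5. Total 20.

20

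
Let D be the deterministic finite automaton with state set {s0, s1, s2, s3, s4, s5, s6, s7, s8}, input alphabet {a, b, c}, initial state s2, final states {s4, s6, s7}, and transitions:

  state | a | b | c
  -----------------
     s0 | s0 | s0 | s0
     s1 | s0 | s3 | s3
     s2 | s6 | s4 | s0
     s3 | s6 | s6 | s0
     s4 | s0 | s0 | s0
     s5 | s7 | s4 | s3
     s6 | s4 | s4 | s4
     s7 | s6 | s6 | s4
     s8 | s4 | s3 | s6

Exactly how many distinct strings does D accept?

The useful subgraph on states {s2, s4, s6} is acyclic, so L(D) is finite; the longest accepting path visits 3 useful states, giving maximum string length 2.
Counting accepting paths from s2 by length: 2 of length 1, 3 of length 2. Total 5.

5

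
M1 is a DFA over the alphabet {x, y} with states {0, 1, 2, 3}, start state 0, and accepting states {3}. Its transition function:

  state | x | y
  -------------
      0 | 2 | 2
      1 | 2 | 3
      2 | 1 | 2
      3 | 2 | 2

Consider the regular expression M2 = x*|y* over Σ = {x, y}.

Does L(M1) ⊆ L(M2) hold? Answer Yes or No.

The string xxy is in L(M1) but not in L(M2).
So L(M1) ⊄ L(M2).

No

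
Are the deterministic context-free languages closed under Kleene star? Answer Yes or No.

No

L = {c aⁿbⁿ : n≥0} ∪ {cc aⁿb²ⁿ : n≥0} is a DCFL (the number of leading c's fixes which ratio the DPDA checks), but L* is not. Every word of L starts with c, so in a factorisation of the string cc aⁱbʲ (i≥1) into words of L each factor begins at one of the two c's: either the whole string is a single word of L (forcing j = 2i), or it splits as c · (c aⁱbʲ) with c ∈ L (take n = 0) and c aⁱbʲ ∈ L (forcing j = i). Thus L* ∩ cca⁺b* = {cc aⁿbⁿ : n≥1} ∪ {cc aⁿb²ⁿ : n≥1}. A DPDA for L* would give one for this intersection with a regular set, and, started from its configuration after reading cc, one for {aⁿbⁿ : n≥1} ∪ {aⁿb²ⁿ : n≥1}, which no deterministic PDA accepts (a DPDA for it would have a single run on aⁿb²ⁿ, accepting after the prefix aⁿbⁿ and accepting again after n more b's; an ordinary PDA that simulates it on a's and b's and, at any moment when it is accepting, may switch to reading only a fresh letter d while feeding each d to the simulation as a b, would accept aⁱbʲdᵏ (k≥1) exactly when both aⁱbʲ and aⁱbʲ⁺ᵏ are in the language, i.e. its language intersected with the regular set a*b*d⁺ would be exactly {aⁿbⁿdⁿ : n≥1} — impossible, since context-free languages are closed under intersection with regular sets and {aⁿbⁿdⁿ} is not context-free). So L* is not a DCFL.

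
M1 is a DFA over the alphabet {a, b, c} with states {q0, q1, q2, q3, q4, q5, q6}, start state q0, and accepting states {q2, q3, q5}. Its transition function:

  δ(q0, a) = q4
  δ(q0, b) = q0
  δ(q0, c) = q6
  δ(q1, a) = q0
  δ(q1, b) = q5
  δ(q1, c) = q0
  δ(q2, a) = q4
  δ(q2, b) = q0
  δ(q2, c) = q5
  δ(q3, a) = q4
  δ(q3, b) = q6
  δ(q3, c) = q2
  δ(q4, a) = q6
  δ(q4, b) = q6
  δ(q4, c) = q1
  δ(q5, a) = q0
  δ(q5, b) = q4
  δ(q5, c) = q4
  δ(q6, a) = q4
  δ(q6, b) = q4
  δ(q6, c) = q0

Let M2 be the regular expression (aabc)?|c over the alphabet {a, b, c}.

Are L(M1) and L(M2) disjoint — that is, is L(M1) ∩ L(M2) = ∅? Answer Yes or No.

Yes

Converting the expression M2 to a DFA (subset construction, then merging equivalent states) gives the minimal DFA with states {r0, r1, r2, r3, r4, r5}, start state r0, accepting states {r0, r3} and transitions r0: a→r1, b→r2, c→r3; r1: a→r4, b→r2, c→r2; r2: a→r2, b→r2, c→r2; r3: a→r2, b→r2, c→r2; r4: a→r2, b→r5, c→r2; r5: a→r2, b→r2, c→r3.
Exploring the product automaton M1 × M2 from the start pair (q0, r0), following both machines on each input symbol, reaches 11 state pairs: (q0, r0), (q4, r1), (q0, r2), (q6, r3), (q6, r4), (q6, r2), (q1, r2), (q4, r2), (q4, r5), (q5, r2), (q1, r3).
M1 accepts in {q2, q3, q5} and M2 accepts in {r0, r3}; no reachable pair has both components accepting, so no string drives both machines to acceptance simultaneously and L(M1) ∩ L(M2) = ∅.
So no string is accepted by both, and the intersection is empty.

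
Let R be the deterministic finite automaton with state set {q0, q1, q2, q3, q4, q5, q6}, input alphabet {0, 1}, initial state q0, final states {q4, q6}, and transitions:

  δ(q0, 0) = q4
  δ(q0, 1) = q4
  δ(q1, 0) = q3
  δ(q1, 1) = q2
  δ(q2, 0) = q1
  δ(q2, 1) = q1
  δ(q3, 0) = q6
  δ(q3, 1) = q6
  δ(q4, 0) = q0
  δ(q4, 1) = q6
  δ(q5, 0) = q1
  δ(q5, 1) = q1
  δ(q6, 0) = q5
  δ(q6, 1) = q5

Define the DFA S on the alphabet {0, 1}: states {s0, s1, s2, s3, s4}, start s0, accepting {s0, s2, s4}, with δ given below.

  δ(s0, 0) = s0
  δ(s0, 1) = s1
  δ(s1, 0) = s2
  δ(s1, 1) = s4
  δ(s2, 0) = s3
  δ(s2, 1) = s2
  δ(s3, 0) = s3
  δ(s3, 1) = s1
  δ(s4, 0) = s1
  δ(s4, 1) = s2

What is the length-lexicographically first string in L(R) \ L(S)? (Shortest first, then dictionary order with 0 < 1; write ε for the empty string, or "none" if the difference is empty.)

1

The string 1 is accepted by R but not by S.
No shorter string lies in the difference, and 1 is the lexicographically first length-1 string in L(R) \ L(S).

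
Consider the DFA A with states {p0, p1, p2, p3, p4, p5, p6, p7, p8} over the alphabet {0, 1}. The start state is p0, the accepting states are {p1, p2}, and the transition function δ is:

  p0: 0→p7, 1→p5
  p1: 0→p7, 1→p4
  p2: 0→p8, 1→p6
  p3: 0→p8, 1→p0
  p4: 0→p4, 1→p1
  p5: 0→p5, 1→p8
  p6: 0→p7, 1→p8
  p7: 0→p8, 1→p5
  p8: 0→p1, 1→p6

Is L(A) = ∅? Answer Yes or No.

No

The string 000 is accepted: the run p0 → p7 → p8 → p1 ends in the accepting state p1.
Since at least one string is accepted, L(A) is not empty.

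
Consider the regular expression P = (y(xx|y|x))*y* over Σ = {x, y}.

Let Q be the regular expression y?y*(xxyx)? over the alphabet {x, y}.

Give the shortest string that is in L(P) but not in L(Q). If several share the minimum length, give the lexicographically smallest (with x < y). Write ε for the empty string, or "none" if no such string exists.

The string yx is accepted by P but not by Q.
No shorter string lies in the difference, and yx is the lexicographically first length-2 string in L(P) \ L(Q).

yx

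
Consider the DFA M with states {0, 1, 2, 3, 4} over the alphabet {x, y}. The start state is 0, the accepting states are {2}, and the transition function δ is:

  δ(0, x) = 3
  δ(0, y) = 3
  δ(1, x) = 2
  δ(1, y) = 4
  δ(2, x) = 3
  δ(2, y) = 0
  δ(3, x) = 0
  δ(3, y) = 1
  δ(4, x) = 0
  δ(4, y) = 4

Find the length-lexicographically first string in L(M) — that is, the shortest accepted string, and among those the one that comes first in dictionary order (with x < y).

A breadth-first search from 0 reaches an accepting state first via the path 0 → 3 → 1 → 2 on input xyx.
No string of length < 3 is accepted (BFS exhausts all shorter strings without reaching an accepting state), and xyx is the lexicographically least accepting string of length 3.

xyx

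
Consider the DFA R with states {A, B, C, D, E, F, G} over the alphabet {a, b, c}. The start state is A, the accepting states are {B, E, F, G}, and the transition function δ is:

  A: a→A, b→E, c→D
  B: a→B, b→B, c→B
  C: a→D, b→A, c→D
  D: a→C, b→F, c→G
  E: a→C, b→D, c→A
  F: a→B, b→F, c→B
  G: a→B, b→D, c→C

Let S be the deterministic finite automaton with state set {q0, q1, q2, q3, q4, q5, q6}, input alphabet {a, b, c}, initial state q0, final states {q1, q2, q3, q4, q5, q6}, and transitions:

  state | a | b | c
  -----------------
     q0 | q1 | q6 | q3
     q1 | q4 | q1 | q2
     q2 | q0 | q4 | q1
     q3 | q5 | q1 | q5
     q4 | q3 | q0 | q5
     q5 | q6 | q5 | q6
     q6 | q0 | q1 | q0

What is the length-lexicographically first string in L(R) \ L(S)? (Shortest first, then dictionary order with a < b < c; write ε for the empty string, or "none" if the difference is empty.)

The string aab is accepted by R but not by S.
No shorter string lies in the difference, and aab is the lexicographically first length-3 string in L(R) \ L(S).

aab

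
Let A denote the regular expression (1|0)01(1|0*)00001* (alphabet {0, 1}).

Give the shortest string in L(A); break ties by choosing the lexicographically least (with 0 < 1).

0010000

By inspection of the expression, no string of length less than 7 matches, and 0010000 is the lexicographically first match of length 7.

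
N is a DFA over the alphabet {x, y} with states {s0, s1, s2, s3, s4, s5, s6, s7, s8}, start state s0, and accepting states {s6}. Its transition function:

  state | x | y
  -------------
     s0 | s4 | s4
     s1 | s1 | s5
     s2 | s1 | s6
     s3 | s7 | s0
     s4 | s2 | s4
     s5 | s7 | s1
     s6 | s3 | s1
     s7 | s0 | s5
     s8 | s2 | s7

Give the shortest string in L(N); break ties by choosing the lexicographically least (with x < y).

A breadth-first search from s0 reaches an accepting state first via the path s0 → s4 → s2 → s6 on input xxy.
No string of length < 3 is accepted (BFS exhausts all shorter strings without reaching an accepting state), and xxy is the lexicographically least accepting string of length 3.

xxy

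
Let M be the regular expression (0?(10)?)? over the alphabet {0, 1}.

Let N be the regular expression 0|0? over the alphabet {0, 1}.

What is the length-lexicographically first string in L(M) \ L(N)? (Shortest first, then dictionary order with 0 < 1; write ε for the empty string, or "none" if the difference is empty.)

10

The string 10 is accepted by M but not by N.
No shorter string lies in the difference, and 10 is the lexicographically first length-2 string in L(M) \ L(N).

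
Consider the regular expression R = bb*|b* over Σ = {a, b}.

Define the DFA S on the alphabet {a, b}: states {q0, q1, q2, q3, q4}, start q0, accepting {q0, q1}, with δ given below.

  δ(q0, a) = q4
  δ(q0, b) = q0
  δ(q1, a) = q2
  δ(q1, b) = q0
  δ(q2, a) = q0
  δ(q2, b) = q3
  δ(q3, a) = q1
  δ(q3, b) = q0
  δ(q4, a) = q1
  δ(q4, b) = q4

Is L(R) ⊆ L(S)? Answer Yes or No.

Yes

Converting the expression R to a DFA (subset construction, then merging equivalent states) gives the minimal DFA with states {r0, r1}, start state r0, accepting states {r0} and transitions r0: a→r1, b→r0; r1: a→r1, b→r1.
Exploring the product automaton R × S from the start pair (r0, q0), following both machines on each input symbol, reaches 6 state pairs: (r0, q0), (r1, q4), (r1, q1), (r1, q2), (r1, q0), (r1, q3).
R accepts in {r0} and S accepts in {q0, q1}. The reachable pairs whose R-component is accepting are (r0, q0); in each of them the S-component is accepting too, so the product for L(R) \ L(S) (R-component accepting, S-component rejecting) has no reachable accepting pair and the difference is empty.
Hence every string in L(R) is also in L(S).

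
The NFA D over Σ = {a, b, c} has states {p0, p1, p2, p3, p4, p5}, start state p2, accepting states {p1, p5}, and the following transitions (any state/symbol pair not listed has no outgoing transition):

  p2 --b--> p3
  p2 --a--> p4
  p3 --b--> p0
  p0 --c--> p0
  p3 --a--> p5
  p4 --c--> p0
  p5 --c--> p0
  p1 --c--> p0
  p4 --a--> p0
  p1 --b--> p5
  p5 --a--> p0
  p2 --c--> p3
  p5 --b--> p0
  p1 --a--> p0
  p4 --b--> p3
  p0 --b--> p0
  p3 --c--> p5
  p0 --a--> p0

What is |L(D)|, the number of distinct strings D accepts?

The useful subgraph on states {p2, p3, p4, p5} is acyclic, so L(D) is finite; the longest accepting path visits 4 useful states, giving maximum string length 3.
Counting accepting paths from p2 by length: 4 of length 2, 2 of length 3. Total 6.

6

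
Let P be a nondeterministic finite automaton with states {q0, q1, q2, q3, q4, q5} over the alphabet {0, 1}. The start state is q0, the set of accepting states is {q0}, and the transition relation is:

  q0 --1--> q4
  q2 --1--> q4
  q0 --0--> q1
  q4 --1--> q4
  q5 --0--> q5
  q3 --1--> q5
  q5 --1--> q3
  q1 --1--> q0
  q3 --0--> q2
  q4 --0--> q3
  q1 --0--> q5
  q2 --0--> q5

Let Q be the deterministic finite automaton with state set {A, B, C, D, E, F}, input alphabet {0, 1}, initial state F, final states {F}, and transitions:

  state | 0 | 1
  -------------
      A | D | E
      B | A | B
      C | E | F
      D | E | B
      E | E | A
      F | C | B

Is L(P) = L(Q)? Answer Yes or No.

Yes

Exploring the product automaton P × Q from the start pair (q0, F), following both machines on each input symbol, reaches 6 state pairs: (q0, F), (q1, C), (q4, B), (q5, E), (q3, A), (q2, D).
P accepts in {q0} and Q accepts in {F}. In every reachable pair the two components are either both accepting — (q0, F) — or both non-accepting, so no string is accepted by exactly one of the machines: L(P) \ L(Q) and L(Q) \ L(P) are both empty.
Hence every string is accepted by P iff it is accepted by Q, and the two languages coincide.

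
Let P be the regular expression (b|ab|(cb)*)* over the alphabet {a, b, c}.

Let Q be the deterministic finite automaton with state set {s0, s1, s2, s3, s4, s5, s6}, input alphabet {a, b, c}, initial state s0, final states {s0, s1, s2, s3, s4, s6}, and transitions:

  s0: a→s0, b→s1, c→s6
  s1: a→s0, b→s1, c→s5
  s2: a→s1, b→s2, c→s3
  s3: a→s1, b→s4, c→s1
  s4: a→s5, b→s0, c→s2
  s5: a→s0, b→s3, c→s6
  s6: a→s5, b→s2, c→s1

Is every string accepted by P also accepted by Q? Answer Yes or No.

Converting the expression P to a DFA (subset construction, then merging equivalent states) gives the minimal DFA with states {p0, p1, p2}, start state p0, accepting states {p0} and transitions p0: a→p1, b→p0, c→p1; p1: a→p2, b→p0, c→p2; p2: a→p2, b→p2, c→p2.
Exploring the product automaton P × Q from the start pair (p0, s0), following both machines on each input symbol, reaches 18 state pairs: (p0, s0), (p1, s0), (p0, s1), (p1, s6), (p2, s0), (p2, s6), (p1, s5), (p2, s5), (p0, s2), (p2, s1), (p2, s2), (p0, s3), (p2, s3), (p1, s1), (p1, s3), (p0, s4), (p2, s4), (p1, s2).
P accepts in {p0} and Q accepts in {s0, s1, s2, s3, s4, s6}. The reachable pairs whose P-component is accepting are (p0, s0), (p0, s1), (p0, s2), (p0, s3), (p0, s4); in each of them the Q-component is accepting too, so the product for L(P) \ L(Q) (P-component accepting, Q-component rejecting) has no reachable accepting pair and the difference is empty.
Hence every string in L(P) is also in L(Q).

Yes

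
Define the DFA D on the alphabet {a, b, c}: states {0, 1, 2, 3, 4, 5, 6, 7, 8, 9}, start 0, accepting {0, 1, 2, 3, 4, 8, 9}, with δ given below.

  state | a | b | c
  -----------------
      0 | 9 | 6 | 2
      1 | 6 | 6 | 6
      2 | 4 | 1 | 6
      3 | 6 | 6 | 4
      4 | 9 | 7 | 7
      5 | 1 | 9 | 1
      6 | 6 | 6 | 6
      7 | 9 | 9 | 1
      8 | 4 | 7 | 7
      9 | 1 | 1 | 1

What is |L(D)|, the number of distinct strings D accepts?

30

The useful subgraph on states {0, 1, 2, 4, 7, 9} is acyclic, so L(D) is finite; the longest accepting path visits 6 useful states, giving maximum string length 5.
Counting accepting paths from 0 by length: 1 of length 0, 2 of length 1, 5 of length 2, 1 of length 3, 9 of length 4, 12 of length 5. Total 30.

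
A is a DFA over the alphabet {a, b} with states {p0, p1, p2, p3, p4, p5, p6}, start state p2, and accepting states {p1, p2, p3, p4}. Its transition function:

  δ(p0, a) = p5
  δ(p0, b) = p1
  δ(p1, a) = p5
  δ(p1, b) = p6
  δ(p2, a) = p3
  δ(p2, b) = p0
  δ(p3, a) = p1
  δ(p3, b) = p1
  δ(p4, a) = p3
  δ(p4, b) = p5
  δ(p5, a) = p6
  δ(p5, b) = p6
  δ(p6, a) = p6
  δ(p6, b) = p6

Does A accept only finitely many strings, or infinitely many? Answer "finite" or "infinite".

finite

The useful states (reachable from p2 and able to reach an accepting state) are {p0, p1, p2, p3}.
Restricted to these states the transition graph has no cycle, so every accepting path has bounded length and L is finite.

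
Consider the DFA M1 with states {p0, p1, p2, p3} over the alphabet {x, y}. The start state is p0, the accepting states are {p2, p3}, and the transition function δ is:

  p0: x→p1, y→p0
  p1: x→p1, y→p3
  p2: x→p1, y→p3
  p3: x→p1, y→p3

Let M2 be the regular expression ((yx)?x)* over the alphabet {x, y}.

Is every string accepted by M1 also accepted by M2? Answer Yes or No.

The string xy is in L(M1) but not in L(M2).
So L(M1) ⊄ L(M2).

No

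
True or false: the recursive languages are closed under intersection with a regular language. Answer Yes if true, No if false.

Yes

A regular language is decidable (simulate its DFA), so run that check and the decider for L and accept iff both accept; everything halts.
So the recursive languages are closed under intersection with a regular language.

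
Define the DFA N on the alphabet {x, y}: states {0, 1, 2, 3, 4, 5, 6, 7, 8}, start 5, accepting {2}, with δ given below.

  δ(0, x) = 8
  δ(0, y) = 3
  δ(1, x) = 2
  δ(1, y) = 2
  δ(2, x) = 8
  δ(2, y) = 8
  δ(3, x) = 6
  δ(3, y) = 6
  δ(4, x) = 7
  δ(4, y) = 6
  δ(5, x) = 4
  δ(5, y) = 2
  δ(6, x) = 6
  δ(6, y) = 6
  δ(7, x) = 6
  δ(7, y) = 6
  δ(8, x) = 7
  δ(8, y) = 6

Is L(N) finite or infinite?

finite

The useful states (reachable from 5 and able to reach an accepting state) are {2, 5}.
Restricted to these states the transition graph has no cycle, so every accepting path has bounded length and L is finite.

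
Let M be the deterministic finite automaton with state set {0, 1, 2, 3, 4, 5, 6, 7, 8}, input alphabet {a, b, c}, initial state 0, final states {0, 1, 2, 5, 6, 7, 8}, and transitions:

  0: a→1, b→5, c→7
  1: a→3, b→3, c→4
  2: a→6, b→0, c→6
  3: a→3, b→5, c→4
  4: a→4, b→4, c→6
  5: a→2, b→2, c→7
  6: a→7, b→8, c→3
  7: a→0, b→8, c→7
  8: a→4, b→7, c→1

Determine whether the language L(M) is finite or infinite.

State 3 is reachable from the start and can reach an accepting state, and it lies on the cycle 3 → 3.
Traversing that cycle any number of times yields accepted strings of unbounded length, so the language is infinite.

infinite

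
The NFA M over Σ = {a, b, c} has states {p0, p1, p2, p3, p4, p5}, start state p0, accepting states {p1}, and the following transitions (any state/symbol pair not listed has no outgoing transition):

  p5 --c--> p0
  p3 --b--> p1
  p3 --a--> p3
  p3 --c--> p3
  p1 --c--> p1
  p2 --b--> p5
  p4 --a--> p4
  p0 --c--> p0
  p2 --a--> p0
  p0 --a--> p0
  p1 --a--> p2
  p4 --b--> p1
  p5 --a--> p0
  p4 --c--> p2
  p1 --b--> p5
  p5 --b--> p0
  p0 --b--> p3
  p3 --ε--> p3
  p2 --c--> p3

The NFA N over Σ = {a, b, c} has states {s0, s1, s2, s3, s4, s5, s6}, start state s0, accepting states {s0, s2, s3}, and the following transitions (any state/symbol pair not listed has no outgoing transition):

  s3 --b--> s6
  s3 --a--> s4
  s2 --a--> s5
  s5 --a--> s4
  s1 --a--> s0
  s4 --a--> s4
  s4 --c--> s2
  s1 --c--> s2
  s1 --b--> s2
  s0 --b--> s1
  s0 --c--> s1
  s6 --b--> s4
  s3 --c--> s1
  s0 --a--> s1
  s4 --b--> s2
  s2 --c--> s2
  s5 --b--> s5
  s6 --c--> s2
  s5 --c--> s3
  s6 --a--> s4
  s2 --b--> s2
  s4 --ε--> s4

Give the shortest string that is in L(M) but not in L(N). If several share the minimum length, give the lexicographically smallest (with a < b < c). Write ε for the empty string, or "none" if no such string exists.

The string bab is accepted by M but not by N.
No shorter string lies in the difference, and bab is the lexicographically first length-3 string in L(M) \ L(N).

bab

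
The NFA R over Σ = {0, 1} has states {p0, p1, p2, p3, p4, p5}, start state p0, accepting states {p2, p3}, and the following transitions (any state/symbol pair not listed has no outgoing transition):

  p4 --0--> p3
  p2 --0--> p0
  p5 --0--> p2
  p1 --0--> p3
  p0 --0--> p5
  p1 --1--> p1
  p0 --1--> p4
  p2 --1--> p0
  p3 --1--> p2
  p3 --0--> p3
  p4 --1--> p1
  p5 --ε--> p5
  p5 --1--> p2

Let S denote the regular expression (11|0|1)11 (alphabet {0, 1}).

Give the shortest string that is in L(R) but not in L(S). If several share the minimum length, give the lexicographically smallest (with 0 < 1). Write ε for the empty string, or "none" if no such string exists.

The string 00 is accepted by R but not by S.
No shorter string lies in the difference, and 00 is the lexicographically first length-2 string in L(R) \ L(S).

00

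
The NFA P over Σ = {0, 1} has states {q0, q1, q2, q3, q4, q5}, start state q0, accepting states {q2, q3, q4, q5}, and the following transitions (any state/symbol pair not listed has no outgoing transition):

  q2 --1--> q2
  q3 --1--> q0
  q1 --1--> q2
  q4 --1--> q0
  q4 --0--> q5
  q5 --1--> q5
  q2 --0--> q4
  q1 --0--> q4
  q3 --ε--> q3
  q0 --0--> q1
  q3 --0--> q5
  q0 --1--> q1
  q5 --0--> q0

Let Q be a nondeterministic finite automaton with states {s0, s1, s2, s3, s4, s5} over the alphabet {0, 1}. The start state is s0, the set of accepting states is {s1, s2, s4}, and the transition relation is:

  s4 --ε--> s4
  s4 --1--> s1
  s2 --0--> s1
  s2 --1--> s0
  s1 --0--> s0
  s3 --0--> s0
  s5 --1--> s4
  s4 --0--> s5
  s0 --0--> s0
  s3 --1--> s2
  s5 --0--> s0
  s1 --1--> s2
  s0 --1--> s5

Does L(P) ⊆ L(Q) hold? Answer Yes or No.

The string 00 is in L(P) but not in L(Q).
So L(P) ⊄ L(Q).

No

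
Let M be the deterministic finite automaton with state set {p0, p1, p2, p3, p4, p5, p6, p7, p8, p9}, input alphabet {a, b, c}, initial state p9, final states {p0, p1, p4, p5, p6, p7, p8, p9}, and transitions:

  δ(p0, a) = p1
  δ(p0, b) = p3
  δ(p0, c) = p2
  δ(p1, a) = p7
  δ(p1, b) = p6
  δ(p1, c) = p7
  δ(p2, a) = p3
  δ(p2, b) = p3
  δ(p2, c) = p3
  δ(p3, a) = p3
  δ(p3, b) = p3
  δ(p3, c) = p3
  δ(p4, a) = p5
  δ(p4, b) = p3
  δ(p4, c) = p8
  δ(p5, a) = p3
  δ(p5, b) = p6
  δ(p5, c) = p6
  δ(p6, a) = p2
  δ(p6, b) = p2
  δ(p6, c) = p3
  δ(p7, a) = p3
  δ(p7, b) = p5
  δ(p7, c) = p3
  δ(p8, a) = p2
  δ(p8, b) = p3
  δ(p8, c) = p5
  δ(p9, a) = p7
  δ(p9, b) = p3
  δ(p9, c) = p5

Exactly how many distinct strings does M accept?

The useful subgraph on states {p5, p6, p7, p9} is acyclic, so L(M) is finite; the longest accepting path visits 4 useful states, giving maximum string length 3.
Counting accepting paths from p9 by length: 1 of length 0, 2 of length 1, 3 of length 2, 2 of length 3. Total 8.

8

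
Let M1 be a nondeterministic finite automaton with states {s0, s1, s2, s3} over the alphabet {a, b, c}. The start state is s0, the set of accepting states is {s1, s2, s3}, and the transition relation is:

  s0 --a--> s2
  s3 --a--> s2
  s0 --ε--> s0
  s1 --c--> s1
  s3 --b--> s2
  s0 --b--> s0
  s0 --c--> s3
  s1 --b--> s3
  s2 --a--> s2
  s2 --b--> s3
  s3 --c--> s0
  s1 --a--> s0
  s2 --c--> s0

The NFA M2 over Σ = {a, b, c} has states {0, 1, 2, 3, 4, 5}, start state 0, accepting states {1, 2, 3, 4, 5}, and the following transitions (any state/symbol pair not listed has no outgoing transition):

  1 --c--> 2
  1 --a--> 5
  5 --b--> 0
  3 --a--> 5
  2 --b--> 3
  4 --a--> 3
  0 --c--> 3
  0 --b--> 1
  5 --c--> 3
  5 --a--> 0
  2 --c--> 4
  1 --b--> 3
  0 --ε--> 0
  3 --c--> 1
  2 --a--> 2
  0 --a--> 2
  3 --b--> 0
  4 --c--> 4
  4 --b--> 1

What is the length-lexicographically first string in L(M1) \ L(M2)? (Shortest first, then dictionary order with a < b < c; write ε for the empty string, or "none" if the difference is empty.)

cb

The string cb is accepted by M1 but not by M2.
No shorter string lies in the difference, and cb is the lexicographically first length-2 string in L(M1) \ L(M2).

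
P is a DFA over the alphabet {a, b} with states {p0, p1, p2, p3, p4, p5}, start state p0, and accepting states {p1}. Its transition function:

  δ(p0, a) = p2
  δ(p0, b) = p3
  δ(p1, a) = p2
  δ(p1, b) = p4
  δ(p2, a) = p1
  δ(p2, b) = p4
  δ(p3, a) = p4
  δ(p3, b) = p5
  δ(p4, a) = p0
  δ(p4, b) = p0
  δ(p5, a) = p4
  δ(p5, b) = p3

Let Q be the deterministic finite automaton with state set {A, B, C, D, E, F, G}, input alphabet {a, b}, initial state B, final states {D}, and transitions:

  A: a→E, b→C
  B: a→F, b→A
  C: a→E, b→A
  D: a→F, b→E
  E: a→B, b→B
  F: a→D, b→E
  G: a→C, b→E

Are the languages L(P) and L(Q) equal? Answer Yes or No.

Exploring the product automaton P × Q from the start pair (p0, B), following both machines on each input symbol, reaches 6 state pairs: (p0, B), (p2, F), (p3, A), (p1, D), (p4, E), (p5, C).
P accepts in {p1} and Q accepts in {D}. In every reachable pair the two components are either both accepting — (p1, D) — or both non-accepting, so no string is accepted by exactly one of the machines: L(P) \ L(Q) and L(Q) \ L(P) are both empty.
Hence every string is accepted by P iff it is accepted by Q, and the two languages coincide.

Yes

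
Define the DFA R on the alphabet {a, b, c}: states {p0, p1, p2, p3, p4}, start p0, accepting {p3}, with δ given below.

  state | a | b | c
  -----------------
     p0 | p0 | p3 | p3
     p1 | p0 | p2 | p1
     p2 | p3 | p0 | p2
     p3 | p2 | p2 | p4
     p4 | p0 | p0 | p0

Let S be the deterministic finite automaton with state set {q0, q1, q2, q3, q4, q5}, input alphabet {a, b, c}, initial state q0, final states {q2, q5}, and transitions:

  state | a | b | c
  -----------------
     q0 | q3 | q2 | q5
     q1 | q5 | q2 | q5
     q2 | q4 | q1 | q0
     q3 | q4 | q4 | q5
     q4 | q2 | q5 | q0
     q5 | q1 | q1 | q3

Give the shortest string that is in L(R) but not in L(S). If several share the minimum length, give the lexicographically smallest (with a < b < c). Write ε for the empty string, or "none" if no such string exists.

The string ab is accepted by R but not by S.
No shorter string lies in the difference, and ab is the lexicographically first length-2 string in L(R) \ L(S).

ab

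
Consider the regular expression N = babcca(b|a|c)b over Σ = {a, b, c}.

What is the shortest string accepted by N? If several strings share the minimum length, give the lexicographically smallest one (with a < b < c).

babccaab

By inspection of the expression, no string of length less than 8 matches, and babccaab is the lexicographically first match of length 8.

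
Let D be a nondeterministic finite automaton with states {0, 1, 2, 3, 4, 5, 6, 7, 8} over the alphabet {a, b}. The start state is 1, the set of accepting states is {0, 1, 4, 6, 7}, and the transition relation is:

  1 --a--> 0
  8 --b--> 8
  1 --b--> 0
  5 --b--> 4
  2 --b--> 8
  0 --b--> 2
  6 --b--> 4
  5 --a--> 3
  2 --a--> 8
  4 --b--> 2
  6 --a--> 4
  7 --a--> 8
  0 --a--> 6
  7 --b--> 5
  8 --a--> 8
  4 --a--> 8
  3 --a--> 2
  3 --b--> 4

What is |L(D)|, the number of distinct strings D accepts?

The useful subgraph on states {0, 1, 4, 6} is acyclic, so L(D) is finite; the longest accepting path visits 4 useful states, giving maximum string length 3.
Counting accepting paths from 1 by length: 1 of length 0, 2 of length 1, 2 of length 2, 4 of length 3. Total 9.

9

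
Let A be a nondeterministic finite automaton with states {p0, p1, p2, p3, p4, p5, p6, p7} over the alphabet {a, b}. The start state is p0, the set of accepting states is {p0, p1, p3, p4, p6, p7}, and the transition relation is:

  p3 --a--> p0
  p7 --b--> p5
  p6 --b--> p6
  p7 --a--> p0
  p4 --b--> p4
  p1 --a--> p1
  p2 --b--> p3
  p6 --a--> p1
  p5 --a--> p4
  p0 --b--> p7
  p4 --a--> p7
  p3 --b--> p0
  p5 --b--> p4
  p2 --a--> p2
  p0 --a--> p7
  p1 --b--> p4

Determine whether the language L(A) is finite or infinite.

State p0 is reachable from the start and can reach an accepting state, and it lies on the cycle p0 → p7 → p0.
Traversing that cycle any number of times yields accepted strings of unbounded length, so the language is infinite.

infinite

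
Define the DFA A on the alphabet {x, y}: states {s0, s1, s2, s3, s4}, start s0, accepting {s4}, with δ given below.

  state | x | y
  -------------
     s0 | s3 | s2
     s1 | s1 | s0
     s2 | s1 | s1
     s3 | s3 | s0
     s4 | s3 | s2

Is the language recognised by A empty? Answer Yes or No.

Yes

The states reachable from the start state are {s0, s1, s2, s3}.
None of the accepting states {s4} is reachable, so no string is accepted and L(A) = ∅.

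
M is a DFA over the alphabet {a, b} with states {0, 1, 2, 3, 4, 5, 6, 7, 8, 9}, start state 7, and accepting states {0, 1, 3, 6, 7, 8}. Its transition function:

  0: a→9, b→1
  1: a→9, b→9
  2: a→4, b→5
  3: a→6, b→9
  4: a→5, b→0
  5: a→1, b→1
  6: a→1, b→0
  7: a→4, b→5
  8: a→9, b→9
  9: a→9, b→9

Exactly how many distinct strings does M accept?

7

The useful subgraph on states {0, 1, 4, 5, 7} is acyclic, so L(M) is finite; the longest accepting path visits 4 useful states, giving maximum string length 3.
Counting accepting paths from 7 by length: 1 of length 0, 3 of length 2, 3 of length 3. Total 7.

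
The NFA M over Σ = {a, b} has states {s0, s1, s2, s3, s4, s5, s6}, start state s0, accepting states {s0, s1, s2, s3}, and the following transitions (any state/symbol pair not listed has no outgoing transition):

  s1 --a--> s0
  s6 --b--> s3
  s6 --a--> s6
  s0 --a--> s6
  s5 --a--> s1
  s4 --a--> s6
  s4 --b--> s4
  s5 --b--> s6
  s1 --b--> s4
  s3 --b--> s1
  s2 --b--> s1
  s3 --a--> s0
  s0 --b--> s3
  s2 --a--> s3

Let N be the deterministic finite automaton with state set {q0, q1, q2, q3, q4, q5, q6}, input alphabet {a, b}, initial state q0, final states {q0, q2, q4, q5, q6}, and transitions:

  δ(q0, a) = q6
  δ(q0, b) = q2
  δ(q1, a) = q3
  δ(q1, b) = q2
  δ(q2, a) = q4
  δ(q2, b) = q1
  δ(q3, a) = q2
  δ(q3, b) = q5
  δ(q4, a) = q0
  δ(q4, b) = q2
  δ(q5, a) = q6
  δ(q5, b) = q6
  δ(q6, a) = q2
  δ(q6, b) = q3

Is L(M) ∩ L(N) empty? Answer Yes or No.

No

The empty string ε is accepted by both M and N.
Hence L(M) ∩ L(N) ≠ ∅.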